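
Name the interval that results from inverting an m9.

M7

First reduce the compound minor ninth to its simple form, a minor second.
The rule of nine gives the new number: 9 − 2 = 7, so a second becomes a seventh.
And minor becomes major under inversion, so we get a major seventh.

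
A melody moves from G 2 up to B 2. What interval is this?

major 3rd

G to B spans three letter names (G-A-B) — that makes it a third of some quality.
The major third spans 4 semitones, and G2 to B2 is exactly 4 semitones — so this is a major third.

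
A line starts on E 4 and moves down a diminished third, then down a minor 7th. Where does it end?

A diminished third down from E4 is C##4.
A minor seventh down from C##4 is D##3.

D double-sharp 3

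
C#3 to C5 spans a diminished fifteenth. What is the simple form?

diminished 8th

Subtracting seven from the interval number removes an octave: 15 − 7 = 8.
Quality carries through unchanged, so the simple form is a diminished octave.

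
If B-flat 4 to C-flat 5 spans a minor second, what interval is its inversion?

Interval numbers invert to sum to nine: 2 + 7 = 9, so a second inverts to a seventh.
Quality inverts too: minor becomes major. That makes the inversion a major seventh.

major 7th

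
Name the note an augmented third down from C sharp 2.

Three letter names down from C: A.
An augmented third spans 5 semitones, so from C#2 the target pitch is Ab1.

A flat 1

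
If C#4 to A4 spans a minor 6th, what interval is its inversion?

Interval numbers invert to sum to nine: 6 + 3 = 9, so a sixth inverts to a third.
The quality also flips — minor becomes major — giving a major third.

major 3rd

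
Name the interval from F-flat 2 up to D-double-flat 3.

minor sixth

F to D spans six letter names (F-G-A-B-C-D) — that makes it a sixth of some quality.
Fb2 to Dbb3 is 8 semitones, a half step short of the major sixth (9), so this is minor.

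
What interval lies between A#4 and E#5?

perfect 5th

A to E spans five letter names (A-B-C-D-E): a fifth.
A#4 to E#5 is 7 semitones, matching the perfect fifth exactly, so the quality is perfect.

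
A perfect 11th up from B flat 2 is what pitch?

E flat 4

Four letters up from B (plus an octave) reaches E.
A perfect eleventh is 17 semitones; 17 semitones up from Bb2 gives Eb4.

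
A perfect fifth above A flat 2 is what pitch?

Five letter names up from A: E.
A perfect fifth spans 7 semitones, so from Ab2 the target pitch is Eb3.

E flat 3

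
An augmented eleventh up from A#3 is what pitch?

Four letters up from A (plus an octave) reaches D.
Moving 18 semitones up from A#3 (the size of an augmented eleventh) reaches D##5.

D##5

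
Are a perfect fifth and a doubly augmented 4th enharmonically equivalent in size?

Yes

Both span 7 semitones: a perfect fifth and a doubly augmented fourth are the same chromatic distance.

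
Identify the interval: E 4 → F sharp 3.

minor seventh

Descending from E4 to F#3 is the same interval as ascending F#3 to E4.
F to E spans seven letter names (F-G-A-B-C-D-E), so the interval is some kind of seventh.
At 10 semitones, F#3→E4 falls one short of a major seventh: minor.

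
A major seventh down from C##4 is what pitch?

D#3

Counting seven letter names down from C lands on D.
A major seventh spans 11 semitones, so from C##4 the target pitch is D#3.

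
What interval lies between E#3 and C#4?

E to C spans six letter names (E-F-G-A-B-C), so the interval is some kind of sixth.
A major sixth would be 9 semitones, but E#3 to C#4 is 8 — one semitone narrower, making it a minor sixth.

minor 6th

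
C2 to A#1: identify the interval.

Descending from C2 to A#1 is the same interval as ascending A#1 to C2.
A to C spans three letter names (A-B-C), so the interval is some kind of third.
The major third is 4 semitones; here we have 2, two semitones narrower: diminished.

diminished third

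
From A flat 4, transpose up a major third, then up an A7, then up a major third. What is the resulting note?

D double-sharp 6

A major third up from Ab4 is C5.
Up an augmented seventh from C5: B#5 (12 semitones up).
B#5 up a major third → D##6 (4 semitones).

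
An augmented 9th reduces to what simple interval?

A2

Take out an octave (7 from the number): 9 − 7 = 2.
Quality carries through unchanged, so the simple form is an augmented second.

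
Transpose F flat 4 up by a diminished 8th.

F double-flat 5

For an octave the letter name doesn't change: still F, an octave up.
Moving 11 semitones up from Fb4 (the size of a diminished octave) reaches Fbb5.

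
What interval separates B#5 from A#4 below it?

major ninth

Descending from B#5 to A#4 is the same interval as ascending A#4 to B#5.
A to B spans two letter names (A-B), plus an octave: a ninth.
A#4 to B#5 is 14 semitones, matching the major ninth exactly, so the quality is major.
(Equivalently, a compound major second: a major second plus an octave.)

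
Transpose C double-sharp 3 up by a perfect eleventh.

The eleventh's letter: C up four letter names plus an octave → F.
Moving 17 semitones up from C##3 (the size of a perfect eleventh) reaches F##4.

F double-sharp 4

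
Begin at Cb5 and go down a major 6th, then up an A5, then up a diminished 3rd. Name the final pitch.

Dbb5

Cb5 down a major sixth → Ebb4 (9 semitones).
Ebb4 up an augmented fifth → Bb4 (8 semitones).
A diminished third up from Bb4 is Dbb5.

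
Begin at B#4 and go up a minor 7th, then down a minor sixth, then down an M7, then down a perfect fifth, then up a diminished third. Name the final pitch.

Up a minor seventh from B#4: A#5 (10 semitones up).
Down a minor sixth from A#5: C##5 (8 semitones down).
A major seventh down from C##5 is D#4.
D#4 down a perfect fifth → G#3 (7 semitones).
Up a diminished third from G#3: Bb3 (2 semitones up).

Bb3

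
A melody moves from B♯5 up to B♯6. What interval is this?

perfect 8th

B to B is the same letter name, plus an octave, so the interval is some kind of octave.
The perfect octave spans 12 semitones, and B#5 to B#6 is exactly 12 semitones — so this is a perfect octave.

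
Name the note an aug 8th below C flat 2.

C double-flat 1

For an octave the letter name doesn't change: still C, an octave down.
An augmented octave is 13 semitones; 13 semitones down from Cb2 gives Cbb1.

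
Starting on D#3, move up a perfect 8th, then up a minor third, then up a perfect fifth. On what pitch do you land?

C#5

A perfect octave up from D#3 is D#4.
D#4 up a minor third → F#4 (3 semitones).
Up a perfect fifth from F#4: C#5 (7 semitones up).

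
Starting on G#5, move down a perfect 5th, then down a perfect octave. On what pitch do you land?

C#4

Down a perfect fifth from G#5: C#5 (7 semitones down).
C#5 down a perfect octave → C#4 (12 semitones).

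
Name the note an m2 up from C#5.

D5

Counting two letter names up from C lands on D.
A minor second is 1 semitone; 1 semitone up from C#5 gives D5.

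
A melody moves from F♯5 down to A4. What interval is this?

major sixth

Descending from F#5 to A4 is the same interval as ascending A4 to F#5.
A to F spans six letter names (A-B-C-D-E-F) — that makes it a sixth of some quality.
The major sixth spans 9 semitones, and A4 to F#5 is exactly 9 semitones — so this is a major sixth.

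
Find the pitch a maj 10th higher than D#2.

Counting three letter names plus an octave up from D lands on F.
A major tenth spans 16 semitones, so from D#2 the target pitch is F##3.

F##3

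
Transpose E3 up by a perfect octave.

The letter stays E (same as the start), shifted an octave up.
Moving 12 semitones up from E3 (the size of a perfect octave) reaches E4.

E4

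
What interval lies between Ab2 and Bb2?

A to B spans two letter names (A-B) — that makes it a second of some quality.
Counting semitones, Ab2→Bb2 is 2, which is the major second.

M2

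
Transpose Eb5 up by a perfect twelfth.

Bb6

The twelfth's letter: E up five letter names plus an octave → B.
A perfect twelfth spans 19 semitones, so from Eb5 the target pitch is Bb6.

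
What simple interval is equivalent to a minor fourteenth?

Subtracting seven from the interval number removes an octave: 14 − 7 = 7.
That makes a minor fourteenth a compound minor seventh — an octave plus a minor seventh.

minor 7th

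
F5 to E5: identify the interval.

Descending from F5 to E5 is the same interval as ascending E5 to F5.
E to F spans two letter names (E-F), so the interval is some kind of second.
At 1 semitone, E5→F5 falls one short of a major second: minor.

minor 2nd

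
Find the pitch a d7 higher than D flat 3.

Counting seven letter names up from D lands on C.
A diminished seventh spans 9 semitones, so from Db3 the target pitch is Cbb4.

C double-flat 4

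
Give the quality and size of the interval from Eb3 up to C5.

E to C spans six letter names (E-F-G-A-B-C), plus an octave: a thirteenth.
Eb3 to C5 is 21 semitones, matching the major thirteenth exactly, so the quality is major.
(Equivalently, a compound major sixth: a major sixth plus an octave.)

major thirteenth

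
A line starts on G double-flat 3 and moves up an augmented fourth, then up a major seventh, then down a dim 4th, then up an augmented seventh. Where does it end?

E double-sharp 5

Gbb3 up an augmented fourth → Cb4 (6 semitones).
Up a major seventh from Cb4: Bb4 (11 semitones up).
Down a diminished fourth from Bb4: F#4 (4 semitones down).
An augmented seventh up from F#4 is E##5.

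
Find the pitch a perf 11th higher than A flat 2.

D flat 4

Counting four letter names plus an octave up from A lands on D.
A perfect eleventh is 17 semitones; 17 semitones up from Ab2 gives Db4.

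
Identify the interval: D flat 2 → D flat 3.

D to D is the same letter name, plus an octave: an octave.
Counting semitones, Db2→Db3 is 12, which is the perfect octave.

perfect octave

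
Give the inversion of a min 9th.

First reduce the compound minor ninth to its simple form, a minor second.
Interval numbers invert to sum to nine: 2 + 7 = 9, so a second inverts to a seventh.
And minor becomes major under inversion, so we get a major seventh.

major seventh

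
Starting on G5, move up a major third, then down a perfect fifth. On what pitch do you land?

G5 up a major third → B5 (4 semitones).
A perfect fifth down from B5 is E5.

E5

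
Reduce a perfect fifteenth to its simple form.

Take out an octave (7 from the number): 15 − 7 = 8.
That makes a perfect fifteenth a compound perfect octave — an octave plus a perfect octave.

perfect octave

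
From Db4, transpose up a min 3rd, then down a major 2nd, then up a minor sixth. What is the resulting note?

Cbb5

Up a minor third from Db4: Fb4 (3 semitones up).
A major second down from Fb4 is Ebb4.
Up a minor sixth from Ebb4: Cbb5 (8 semitones up).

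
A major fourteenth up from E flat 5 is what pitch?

Seven letters up from E (plus an octave) reaches D.
Moving 23 semitones up from Eb5 (the size of a major fourteenth) reaches D7.

D 7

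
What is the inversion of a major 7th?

m2

The rule of nine gives the new number: 9 − 7 = 2, so a seventh becomes a second.
And major becomes minor under inversion, so we get a minor second.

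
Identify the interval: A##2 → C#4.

d10

A to C spans three letter names (A-B-C), plus an octave — that makes it a tenth of some quality.
The major tenth is 16 semitones; here we have 14, two semitones narrower: diminished.
(Equivalently, a compound diminished third: a diminished third plus an octave.)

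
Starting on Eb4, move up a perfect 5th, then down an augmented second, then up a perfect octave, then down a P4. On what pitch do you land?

Eb4 up a perfect fifth → Bb4 (7 semitones).
Down an augmented second from Bb4: Abb4 (3 semitones down).
Abb4 up a perfect octave → Abb5 (12 semitones).
Abb5 down a perfect fourth → Ebb5 (5 semitones).

Ebb5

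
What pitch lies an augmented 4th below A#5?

E5

Four letter names down from A: E.
An augmented fourth is 6 semitones; 6 semitones down from A#5 gives E5.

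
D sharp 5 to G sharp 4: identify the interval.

P5

Descending from D#5 to G#4 is the same interval as ascending G#4 to D#5.
G to D spans five letter names (G-A-B-C-D), so the interval is some kind of fifth.
Counting semitones, G#4→D#5 is 7, which is the perfect fifth.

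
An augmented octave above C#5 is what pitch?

The letter stays C (same as the start), shifted an octave up.
Moving 13 semitones up from C#5 (the size of an augmented octave) reaches C##6.

C##6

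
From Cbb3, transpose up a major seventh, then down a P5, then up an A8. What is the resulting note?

Eb4

Up a major seventh from Cbb3: Bbb3 (11 semitones up).
Down a perfect fifth from Bbb3: Ebb3 (7 semitones down).
An augmented octave up from Ebb3 is Eb4.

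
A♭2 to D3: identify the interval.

augmented 4th

A to D spans four letter names (A-B-C-D): a fourth.
A perfect fourth would be 5 semitones; Ab2 to D3 is 6, one semitone wider, so the interval is augmented.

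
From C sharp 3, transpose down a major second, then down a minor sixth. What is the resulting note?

C#3 down a major second → B2 (2 semitones).
Down a minor sixth from B2: D#2 (8 semitones down).

D sharp 2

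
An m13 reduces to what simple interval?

m6

Take out an octave (7 from the number): 13 − 7 = 6.
So a minor thirteenth is an octave plus a minor sixth. The quality is unchanged.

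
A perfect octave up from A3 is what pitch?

An octave keeps the letter name A, an octave up from A.
A perfect octave spans 12 semitones, so from A3 the target pitch is A4.

A4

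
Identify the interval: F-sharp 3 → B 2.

P5

Descending from F#3 to B2 is the same interval as ascending B2 to F#3.
B to F spans five letter names (B-C-D-E-F), so the interval is some kind of fifth.
B2 to F#3 is 7 semitones, matching the perfect fifth exactly, so the quality is perfect.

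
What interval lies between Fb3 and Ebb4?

F to E spans seven letter names (F-G-A-B-C-D-E) — that makes it a seventh of some quality.
At 10 semitones, Fb3→Ebb4 falls one short of a major seventh: minor.

m7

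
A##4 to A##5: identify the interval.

A to A is the same letter name, plus an octave, so the interval is some kind of octave.
A##4 to A##5 is 12 semitones, matching the perfect octave exactly, so the quality is perfect.

perfect octave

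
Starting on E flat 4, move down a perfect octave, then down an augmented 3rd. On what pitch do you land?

C double-flat 3

Eb4 down a perfect octave → Eb3 (12 semitones).
Eb3 down an augmented third → Cbb3 (5 semitones).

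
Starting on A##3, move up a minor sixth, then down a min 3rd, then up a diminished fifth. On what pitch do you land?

Up a minor sixth from A##3: F##4 (8 semitones up).
Down a minor third from F##4: D##4 (3 semitones down).
Up a diminished fifth from D##4: A#4 (6 semitones up).

A#4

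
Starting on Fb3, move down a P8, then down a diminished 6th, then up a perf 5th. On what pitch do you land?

A perfect octave down from Fb3 is Fb2.
Down a diminished sixth from Fb2: A1 (7 semitones down).
A1 up a perfect fifth → E2 (7 semitones).

E2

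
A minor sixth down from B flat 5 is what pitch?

Counting six letter names down from B lands on D.
A minor sixth spans 8 semitones, so from Bb5 the target pitch is D5.

D 5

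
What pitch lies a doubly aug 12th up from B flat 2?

F double-sharp 4

Five letters up from B (plus an octave) reaches F.
Moving 21 semitones up from Bb2 (the size of a doubly augmented twelfth) reaches F##4.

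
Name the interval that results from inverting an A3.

Inverted interval numbers add to nine, so a third pairs with a sixth (3 + 6 = 9).
Quality inverts too: augmented becomes diminished. That makes the inversion a diminished sixth.

diminished sixth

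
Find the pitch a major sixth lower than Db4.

Counting six letter names down from D lands on F.
Moving 9 semitones down from Db4 (the size of a major sixth) reaches Fb3.

Fb3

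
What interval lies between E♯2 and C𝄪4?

E to C spans six letter names (E-F-G-A-B-C), plus an octave, so the interval is some kind of thirteenth.
The major thirteenth spans 21 semitones, and E#2 to C##4 is exactly 21 semitones — so this is a major thirteenth.
(Equivalently, a compound major sixth: a major sixth plus an octave.)

major 13th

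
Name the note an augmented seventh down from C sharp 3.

D flat 2

The seventh takes the letter from C down to D.
An augmented seventh spans 12 semitones, so from C#3 the target pitch is Db2.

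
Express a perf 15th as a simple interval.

Each octave removed subtracts seven from the number: 15 − 7 = 8.
That makes a perfect fifteenth a compound perfect octave — an octave plus a perfect octave.

perfect 8th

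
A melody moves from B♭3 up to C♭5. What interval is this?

m9

B to C spans two letter names (B-C), plus an octave: a ninth.
A major ninth would be 14 semitones, but Bb3 to Cb5 is 13 — one semitone narrower, making it a minor ninth.
(Equivalently, a compound minor second: a minor second plus an octave.)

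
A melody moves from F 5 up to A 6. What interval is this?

major tenth

F to A spans three letter names (F-G-A), plus an octave — that makes it a tenth of some quality.
F5 to A6 is 16 semitones, matching the major tenth exactly, so the quality is major.
(Equivalently, a compound major third: a major third plus an octave.)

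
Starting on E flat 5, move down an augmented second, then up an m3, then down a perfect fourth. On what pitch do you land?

C double-flat 5

Down an augmented second from Eb5: Dbb5 (3 semitones down).
Up a minor third from Dbb5: Fbb5 (3 semitones up).
A perfect fourth down from Fbb5 is Cbb5.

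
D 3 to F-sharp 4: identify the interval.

major tenth

D to F spans three letter names (D-E-F), plus an octave, so the interval is some kind of tenth.
D3 to F#4 is 16 semitones, matching the major tenth exactly, so the quality is major.
(Equivalently, a compound major third: a major third plus an octave.)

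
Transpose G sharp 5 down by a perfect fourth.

Four letter names down from G: D.
A perfect fourth is 5 semitones; 5 semitones down from G#5 gives D#5.

D sharp 5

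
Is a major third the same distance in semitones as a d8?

4 semitones (major third) vs 11 semitones (diminished octave): not equal.

No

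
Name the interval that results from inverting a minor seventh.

Interval numbers invert to sum to nine: 7 + 2 = 9, so a seventh inverts to a second.
Quality inverts too: minor becomes major. That makes the inversion a major second.

major 2nd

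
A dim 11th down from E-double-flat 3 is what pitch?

B-flat 1

The eleventh's letter: E down four letter names plus an octave → B.
A diminished eleventh is 16 semitones; 16 semitones down from Ebb3 gives Bb1.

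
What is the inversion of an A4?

diminished 5th

Interval numbers invert to sum to nine: 4 + 5 = 9, so a fourth inverts to a fifth.
And augmented becomes diminished under inversion, so we get a diminished fifth.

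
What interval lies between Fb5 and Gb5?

major second

F to G spans two letter names (F-G): a second.
Counting semitones, Fb5→Gb5 is 2, which is the major second.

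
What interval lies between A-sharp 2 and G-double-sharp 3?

A to G spans seven letter names (A-B-C-D-E-F-G) — that makes it a seventh of some quality.
Counting semitones, A#2→G##3 is 11, which is the major seventh.

major seventh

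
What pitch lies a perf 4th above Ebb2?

Abb2

The fourth takes the letter from E up to A.
Moving 5 semitones up from Ebb2 (the size of a perfect fourth) reaches Abb2.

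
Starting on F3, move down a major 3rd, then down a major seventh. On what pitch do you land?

A major third down from F3 is Db3.
Down a major seventh from Db3: Ebb2 (11 semitones down).

Ebb2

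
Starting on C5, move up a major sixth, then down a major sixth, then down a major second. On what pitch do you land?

Bb4

A major sixth up from C5 is A5.
Down a major sixth from A5: C5 (9 semitones down).
A major second down from C5 is Bb4.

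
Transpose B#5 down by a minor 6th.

D##5

Counting six letter names down from B lands on D.
A minor sixth is 8 semitones; 8 semitones down from B#5 gives D##5.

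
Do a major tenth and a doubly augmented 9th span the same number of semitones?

Both span 16 semitones: a major tenth and a doubly augmented ninth are the same chromatic distance.

Yes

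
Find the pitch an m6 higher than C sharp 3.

Counting six letter names up from C lands on A.
Moving 8 semitones up from C#3 (the size of a minor sixth) reaches A3.

A 3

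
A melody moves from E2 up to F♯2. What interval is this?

major second

E to F spans two letter names (E-F), so the interval is some kind of second.
E2 to F#2 is 2 semitones, matching the major second exactly, so the quality is major.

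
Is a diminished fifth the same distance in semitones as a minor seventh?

A diminished fifth spans 6 semitones; a minor seventh spans 10 semitones. They differ by 4.

No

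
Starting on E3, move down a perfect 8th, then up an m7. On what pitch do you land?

E3 down a perfect octave → E2 (12 semitones).
A minor seventh up from E2 is D3.

D3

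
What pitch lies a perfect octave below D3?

D2

The letter stays D (same as the start), shifted an octave down.
A perfect octave is 12 semitones; 12 semitones down from D3 gives D2.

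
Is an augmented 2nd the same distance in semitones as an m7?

An augmented second spans 3 semitones; a minor seventh spans 10 semitones. They differ by 7.

No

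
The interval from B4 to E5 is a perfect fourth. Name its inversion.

Interval numbers invert to sum to nine: 4 + 5 = 9, so a fourth inverts to a fifth.
The quality also flips — perfect stays perfect — giving a perfect fifth.

perfect fifth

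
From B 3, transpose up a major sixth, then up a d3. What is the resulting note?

Up a major sixth from B3: G#4 (9 semitones up).
A diminished third up from G#4 is Bb4.

B flat 4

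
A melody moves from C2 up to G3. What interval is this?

C to G spans five letter names (C-D-E-F-G), plus an octave: a twelfth.
Counting semitones, C2→G3 is 19, which is the perfect twelfth.
(Equivalently, a compound perfect fifth: a perfect fifth plus an octave.)

perfect twelfth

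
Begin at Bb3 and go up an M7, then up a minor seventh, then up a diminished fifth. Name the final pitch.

Bb3 up a major seventh → A4 (11 semitones).
Up a minor seventh from A4: G5 (10 semitones up).
A diminished fifth up from G5 is Db6.

Db6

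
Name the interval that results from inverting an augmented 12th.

First reduce the compound augmented twelfth to its simple form, an augmented fifth.
Inverted interval numbers add to nine, so a fifth pairs with a fourth (5 + 4 = 9).
The quality also flips — augmented becomes diminished — giving a diminished fourth.

d4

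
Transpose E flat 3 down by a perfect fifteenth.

A fifteenth keeps the letter name E, two octaves down from E.
A perfect fifteenth spans 24 semitones, so from Eb3 the target pitch is Eb1.

E flat 1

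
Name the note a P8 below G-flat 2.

G-flat 1

The letter stays G (same as the start), shifted an octave down.
Moving 12 semitones down from Gb2 (the size of a perfect octave) reaches Gb1.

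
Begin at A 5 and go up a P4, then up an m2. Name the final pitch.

A perfect fourth up from A5 is D6.
D6 up a minor second → Eb6 (1 semitone).

E flat 6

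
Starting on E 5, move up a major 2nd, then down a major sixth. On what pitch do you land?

E5 up a major second → F#5 (2 semitones).
Down a major sixth from F#5: A4 (9 semitones down).

A 4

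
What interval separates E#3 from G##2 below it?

Descending from E#3 to G##2 is the same interval as ascending G##2 to E#3.
G to E spans six letter names (G-A-B-C-D-E) — that makes it a sixth of some quality.
A major sixth would be 9 semitones, but G##2 to E#3 is 8 — one semitone narrower, making it a minor sixth.

minor sixth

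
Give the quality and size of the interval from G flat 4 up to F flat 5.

G to F spans seven letter names (G-A-B-C-D-E-F) — that makes it a seventh of some quality.
A major seventh would be 11 semitones, but Gb4 to Fb5 is 10 — one semitone narrower, making it a minor seventh.

m7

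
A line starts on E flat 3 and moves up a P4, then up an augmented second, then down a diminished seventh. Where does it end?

Up a perfect fourth from Eb3: Ab3 (5 semitones up).
Ab3 up an augmented second → B3 (3 semitones).
A diminished seventh down from B3 is C##3.

C double-sharp 3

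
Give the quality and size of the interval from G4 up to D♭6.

G to D spans five letter names (G-A-B-C-D), plus an octave — that makes it a twelfth of some quality.
The perfect twelfth is 19 semitones; here we have 18, one semitone narrower: diminished.
(Equivalently, a compound diminished fifth: a diminished fifth plus an octave.)

d12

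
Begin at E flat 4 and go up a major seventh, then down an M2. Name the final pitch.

Up a major seventh from Eb4: D5 (11 semitones up).
Down a major second from D5: C5 (2 semitones down).

C 5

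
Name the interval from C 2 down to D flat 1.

M7

Descending from C2 to Db1 is the same interval as ascending Db1 to C2.
D to C spans seven letter names (D-E-F-G-A-B-C): a seventh.
The major seventh spans 11 semitones, and Db1 to C2 is exactly 11 semitones — so this is a major seventh.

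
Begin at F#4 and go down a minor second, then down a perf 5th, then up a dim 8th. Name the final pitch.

A4

A minor second down from F#4 is E#4.
A perfect fifth down from E#4 is A#3.
Up a diminished octave from A#3: A4 (11 semitones up).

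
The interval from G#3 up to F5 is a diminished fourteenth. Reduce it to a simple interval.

d7

Each octave removed subtracts seven from the number: 14 − 7 = 7.
So a diminished fourteenth is an octave plus a diminished seventh. The quality is unchanged.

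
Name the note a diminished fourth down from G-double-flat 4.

Four letter names down from G: D.
A diminished fourth is 4 semitones; 4 semitones down from Gbb4 gives Db4.

D-flat 4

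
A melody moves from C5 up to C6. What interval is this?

C to C is the same letter name, plus an octave: an octave.
Counting semitones, C5→C6 is 12, which is the perfect octave.

perfect octave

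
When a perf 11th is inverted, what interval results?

perfect 5th

First reduce the compound perfect eleventh to its simple form, a perfect fourth.
Inverted interval numbers add to nine, so a fourth pairs with a fifth (4 + 5 = 9).
Quality inverts too: perfect stays perfect. That makes the inversion a perfect fifth.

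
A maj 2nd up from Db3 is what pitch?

The second takes the letter from D up to E.
A major second spans 2 semitones, so from Db3 the target pitch is Eb3.

Eb3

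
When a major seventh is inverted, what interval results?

m2

The rule of nine gives the new number: 9 − 7 = 2, so a seventh becomes a second.
And major becomes minor under inversion, so we get a minor second.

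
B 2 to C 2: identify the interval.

Descending from B2 to C2 is the same interval as ascending C2 to B2.
C to B spans seven letter names (C-D-E-F-G-A-B), so the interval is some kind of seventh.
The major seventh spans 11 semitones, and C2 to B2 is exactly 11 semitones — so this is a major seventh.

major seventh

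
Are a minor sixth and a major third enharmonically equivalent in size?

No

A minor sixth spans 8 semitones; a major third spans 4 semitones. They differ by 4.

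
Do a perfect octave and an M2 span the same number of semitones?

12 semitones (perfect octave) vs 2 semitones (major second): not equal.

No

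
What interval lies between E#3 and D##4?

E to D spans seven letter names (E-F-G-A-B-C-D), so the interval is some kind of seventh.
The major seventh spans 11 semitones, and E#3 to D##4 is exactly 11 semitones — so this is a major seventh.

major seventh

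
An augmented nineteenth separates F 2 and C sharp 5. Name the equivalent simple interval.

A5

Each octave removed subtracts seven from the number: 19 − 14 = 5.
Quality carries through unchanged, so the simple form is an augmented fifth.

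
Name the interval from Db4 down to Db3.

Descending from Db4 to Db3 is the same interval as ascending Db3 to Db4.
D to D is the same letter name, plus an octave, so the interval is some kind of octave.
The perfect octave spans 12 semitones, and Db3 to Db4 is exactly 12 semitones — so this is a perfect octave.

perfect octave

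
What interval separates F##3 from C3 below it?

doubly augmented fourth

Descending from F##3 to C3 is the same interval as ascending C3 to F##3.
C to F spans four letter names (C-D-E-F) — that makes it a fourth of some quality.
A perfect fourth would be 5 semitones; C3 to F##3 is 7, two semitones wider, so the interval is doubly augmented.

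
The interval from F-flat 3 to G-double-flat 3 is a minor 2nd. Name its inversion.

major seventh

Interval numbers invert to sum to nine: 2 + 7 = 9, so a second inverts to a seventh.
The quality also flips — minor becomes major — giving a major seventh.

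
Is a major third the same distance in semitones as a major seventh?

No

A major third is 4 semitones but a major seventh is 11 semitones — different sizes.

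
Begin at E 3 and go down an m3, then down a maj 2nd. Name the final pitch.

A minor third down from E3 is C#3.
Down a major second from C#3: B2 (2 semitones down).

B 2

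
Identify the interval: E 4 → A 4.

E to A spans four letter names (E-F-G-A): a fourth.
The perfect fourth spans 5 semitones, and E4 to A4 is exactly 5 semitones — so this is a perfect fourth.

perfect fourth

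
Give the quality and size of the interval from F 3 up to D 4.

F to D spans six letter names (F-G-A-B-C-D): a sixth.
F3 to D4 is 9 semitones, matching the major sixth exactly, so the quality is major.

major sixth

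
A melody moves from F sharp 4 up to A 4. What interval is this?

F to A spans three letter names (F-G-A) — that makes it a third of some quality.
F#4 to A4 is 3 semitones, a half step short of the major third (4), so this is minor.

minor third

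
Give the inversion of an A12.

diminished 4th

First reduce the compound augmented twelfth to its simple form, an augmented fifth.
The rule of nine gives the new number: 9 − 5 = 4, so a fifth becomes a fourth.
Quality inverts too: augmented becomes diminished. That makes the inversion a diminished fourth.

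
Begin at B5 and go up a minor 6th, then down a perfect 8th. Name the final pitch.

G5

B5 up a minor sixth → G6 (8 semitones).
Down a perfect octave from G6: G5 (12 semitones down).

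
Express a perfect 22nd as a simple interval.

perfect octave

Subtracting seven from the interval number removes an octave: 22 − 14 = 8.
So a perfect twenty-second is 2 octaves plus a perfect octave. The quality is unchanged.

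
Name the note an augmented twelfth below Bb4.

Five letters down from B (plus an octave) reaches E.
An augmented twelfth is 20 semitones; 20 semitones down from Bb4 gives Ebb3.

Ebb3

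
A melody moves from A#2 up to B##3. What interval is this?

A to B spans two letter names (A-B), plus an octave — that makes it a ninth of some quality.
A major ninth would be 14 semitones; A#2 to B##3 is 15, one semitone wider, so the interval is augmented.
(Equivalently, a compound augmented second: an augmented second plus an octave.)

A9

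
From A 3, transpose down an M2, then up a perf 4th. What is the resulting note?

Down a major second from A3: G3 (2 semitones down).
A perfect fourth up from G3 is C4.

C 4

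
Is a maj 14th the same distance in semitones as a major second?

A major fourteenth spans 23 semitones; a major second spans 2 semitones. They differ by 21.

No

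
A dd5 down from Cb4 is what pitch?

Counting five letter names down from C lands on F.
A doubly diminished fifth is 5 semitones; 5 semitones down from Cb4 gives F#3.

F#3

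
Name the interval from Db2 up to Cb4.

m14

D to C spans seven letter names (D-E-F-G-A-B-C), plus an octave — that makes it a fourteenth of some quality.
Db2 to Cb4 is 22 semitones, a half step short of the major fourteenth (23), so this is minor.
(Equivalently, a compound minor seventh: a minor seventh plus an octave.)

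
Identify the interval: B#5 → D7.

B to D spans three letter names (B-C-D), plus an octave: a tenth.
The major tenth is 16 semitones; here we have 14, two semitones narrower: diminished.
(Equivalently, a compound diminished third: a diminished third plus an octave.)

diminished 10th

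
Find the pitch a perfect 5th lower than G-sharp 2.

Five letter names down from G: C.
A perfect fifth spans 7 semitones, so from G#2 the target pitch is C#2.

C-sharp 2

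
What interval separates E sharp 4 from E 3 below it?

Descending from E#4 to E3 is the same interval as ascending E3 to E#4.
E to E is the same letter name, plus an octave: an octave.
The perfect octave is 12 semitones; here we have 13, one semitone wider: augmented.

augmented octave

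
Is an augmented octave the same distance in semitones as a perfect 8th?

An augmented octave is 13 semitones but a perfect octave is 12 semitones — different sizes.

No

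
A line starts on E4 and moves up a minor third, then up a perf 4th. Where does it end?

Up a minor third from E4: G4 (3 semitones up).
G4 up a perfect fourth → C5 (5 semitones).

C5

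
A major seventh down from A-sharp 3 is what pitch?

Seven letter names down from A: B.
A major seventh is 11 semitones; 11 semitones down from A#3 gives B2.

B 2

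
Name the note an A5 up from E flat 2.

B 2

Five letter names up from E: B.
An augmented fifth spans 8 semitones, so from Eb2 the target pitch is B2.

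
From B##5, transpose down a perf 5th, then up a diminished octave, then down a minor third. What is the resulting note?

A perfect fifth down from B##5 is E##5.
E##5 up a diminished octave → E#6 (11 semitones).
Down a minor third from E#6: C##6 (3 semitones down).

C##6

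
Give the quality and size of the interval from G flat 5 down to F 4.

minor ninth

Descending from Gb5 to F4 is the same interval as ascending F4 to Gb5.
F to G spans two letter names (F-G), plus an octave, so the interval is some kind of ninth.
A major ninth would be 14 semitones, but F4 to Gb5 is 13 — one semitone narrower, making it a minor ninth.
(Equivalently, a compound minor second: a minor second plus an octave.)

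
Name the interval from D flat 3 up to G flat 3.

P4

D to G spans four letter names (D-E-F-G) — that makes it a fourth of some quality.
Counting semitones, Db3→Gb3 is 5, which is the perfect fourth.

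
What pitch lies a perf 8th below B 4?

B 3

The letter stays B (same as the start), shifted an octave down.
Moving 12 semitones down from B4 (the size of a perfect octave) reaches B3.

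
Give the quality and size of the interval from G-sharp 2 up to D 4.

diminished 12th

G to D spans five letter names (G-A-B-C-D), plus an octave — that makes it a twelfth of some quality.
The perfect twelfth is 19 semitones; here we have 18, one semitone narrower: diminished.
(Equivalently, a compound diminished fifth: a diminished fifth plus an octave.)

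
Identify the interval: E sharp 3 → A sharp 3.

E to A spans four letter names (E-F-G-A): a fourth.
The perfect fourth spans 5 semitones, and E#3 to A#3 is exactly 5 semitones — so this is a perfect fourth.

perfect fourth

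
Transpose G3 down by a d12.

The twelfth's letter: G down five letter names plus an octave → C.
A diminished twelfth is 18 semitones; 18 semitones down from G3 gives C#2.

C#2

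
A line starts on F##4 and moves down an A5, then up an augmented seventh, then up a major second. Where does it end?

B##4

Down an augmented fifth from F##4: B3 (8 semitones down).
An augmented seventh up from B3 is A##4.
Up a major second from A##4: B##4 (2 semitones up).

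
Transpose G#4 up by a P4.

C#5

The fourth takes the letter from G up to C.
Moving 5 semitones up from G#4 (the size of a perfect fourth) reaches C#5.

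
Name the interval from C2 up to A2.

M6

C to A spans six letter names (C-D-E-F-G-A): a sixth.
The major sixth spans 9 semitones, and C2 to A2 is exactly 9 semitones — so this is a major sixth.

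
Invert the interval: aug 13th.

diminished 3rd

First reduce the compound augmented thirteenth to its simple form, an augmented sixth.
Interval numbers invert to sum to nine: 6 + 3 = 9, so a sixth inverts to a third.
And augmented becomes diminished under inversion, so we get a diminished third.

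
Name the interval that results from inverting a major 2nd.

minor 7th

The rule of nine gives the new number: 9 − 2 = 7, so a second becomes a seventh.
Quality inverts too: major becomes minor. That makes the inversion a minor seventh.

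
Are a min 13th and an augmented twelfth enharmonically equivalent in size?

Yes

A minor thirteenth = 20 semitones = an augmented twelfth; enharmonically equal.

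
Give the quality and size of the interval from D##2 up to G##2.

D to G spans four letter names (D-E-F-G) — that makes it a fourth of some quality.
D##2 to G##2 is 5 semitones, matching the perfect fourth exactly, so the quality is perfect.

P4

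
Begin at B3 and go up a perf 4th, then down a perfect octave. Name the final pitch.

E3

B3 up a perfect fourth → E4 (5 semitones).
A perfect octave down from E4 is E3.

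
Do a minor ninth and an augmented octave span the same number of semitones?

Both span 13 semitones: a minor ninth and an augmented octave are the same chromatic distance.

Yes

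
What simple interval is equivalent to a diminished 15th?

diminished octave

Take out an octave (7 from the number): 15 − 7 = 8.
Quality carries through unchanged, so the simple form is a diminished octave.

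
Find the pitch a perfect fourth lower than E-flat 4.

Four letter names down from E: B.
A perfect fourth is 5 semitones; 5 semitones down from Eb4 gives Bb3.

B-flat 3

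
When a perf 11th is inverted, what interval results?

perfect fifth

First reduce the compound perfect eleventh to its simple form, a perfect fourth.
Inverted interval numbers add to nine, so a fourth pairs with a fifth (4 + 5 = 9).
And perfect stays perfect under inversion, so we get a perfect fifth.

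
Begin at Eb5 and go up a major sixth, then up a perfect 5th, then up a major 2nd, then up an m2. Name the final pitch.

Bb6

Up a major sixth from Eb5: C6 (9 semitones up).
Up a perfect fifth from C6: G6 (7 semitones up).
G6 up a major second → A6 (2 semitones).
Up a minor second from A6: Bb6 (1 semitone up).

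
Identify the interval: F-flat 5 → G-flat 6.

F to G spans two letter names (F-G), plus an octave — that makes it a ninth of some quality.
Counting semitones, Fb5→Gb6 is 14, which is the major ninth.
(Equivalently, a compound major second: a major second plus an octave.)

major 9th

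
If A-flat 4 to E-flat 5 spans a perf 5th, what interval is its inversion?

perfect fourth

Inverted interval numbers add to nine, so a fifth pairs with a fourth (5 + 4 = 9).
Quality inverts too: perfect stays perfect. That makes the inversion a perfect fourth.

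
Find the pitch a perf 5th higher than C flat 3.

G flat 3

Five letter names up from C: G.
A perfect fifth is 7 semitones; 7 semitones up from Cb3 gives Gb3.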